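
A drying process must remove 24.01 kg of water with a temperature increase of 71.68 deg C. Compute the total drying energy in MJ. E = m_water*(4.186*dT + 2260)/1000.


E = m_water * (4.186 * dT + 2260) / 1000
= 24.01 * (4.186 * 71.68 + 2260) / 1000
= 61.4669 MJ

61.4669 MJ


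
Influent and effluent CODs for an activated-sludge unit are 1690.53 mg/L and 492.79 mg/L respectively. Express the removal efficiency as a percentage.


eta = (COD_in - COD_out) / COD_in * 100
= (1690.53 - 492.79) / 1690.53 * 100
= 70.8500%

70.8500%


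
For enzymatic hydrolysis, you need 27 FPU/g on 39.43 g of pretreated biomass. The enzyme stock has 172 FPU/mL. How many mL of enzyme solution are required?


V = dosage * m_sub / activity
V = 27 * 39.43 / 172
V = 6.1896 mL

6.1896 mL


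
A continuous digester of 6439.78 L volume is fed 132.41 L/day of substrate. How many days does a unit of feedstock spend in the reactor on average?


HRT = V / Q
= 6439.78 / 132.41
= 48.6351 days

48.6351 days


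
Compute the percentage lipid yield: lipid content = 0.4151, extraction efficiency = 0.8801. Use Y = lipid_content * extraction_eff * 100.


Y = lipid_content * extraction_eff * 100
= 0.4151 * 0.8801 * 100
= 36.5330%

36.5330%


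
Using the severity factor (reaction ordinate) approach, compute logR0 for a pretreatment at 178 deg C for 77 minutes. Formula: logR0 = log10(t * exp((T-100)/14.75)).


logR0 = log10(t * exp((T - 100) / 14.75))
= log10(77 * exp((178 - 100) / 14.75))
= 4.1831

4.1831


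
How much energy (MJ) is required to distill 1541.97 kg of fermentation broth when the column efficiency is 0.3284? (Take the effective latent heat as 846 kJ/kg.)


E = m * 846 / (eta * 1000)
= 1541.97 * 846 / (0.3284 * 1000)
= 3972.3100 MJ

3972.3100 MJ


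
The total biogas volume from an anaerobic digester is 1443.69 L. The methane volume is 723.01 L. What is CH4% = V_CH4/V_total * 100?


CH4% = V_CH4 / V_total * 100
= 723.01 / 1443.69 * 100
= 50.0807%

50.0807%


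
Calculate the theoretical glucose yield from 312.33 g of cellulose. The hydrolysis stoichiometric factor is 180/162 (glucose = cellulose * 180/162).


glucose = cellulose * 180/162
= 312.33 * 180/162
= 347.0333 g

347.0333 g


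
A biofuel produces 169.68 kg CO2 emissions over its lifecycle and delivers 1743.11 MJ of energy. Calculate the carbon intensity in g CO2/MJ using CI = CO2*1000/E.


CI = CO2 * 1000 / E
= 169.68 * 1000 / 1743.11
= 97.3433 g CO2/MJ

97.3433 g CO2/MJ


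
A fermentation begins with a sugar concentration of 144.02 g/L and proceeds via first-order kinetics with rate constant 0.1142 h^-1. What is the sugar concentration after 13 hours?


S = S0 * exp(-k * t)
S = 144.02 * exp(-0.1142 * 13)
S = 32.6339 g/L

32.6339 g/L


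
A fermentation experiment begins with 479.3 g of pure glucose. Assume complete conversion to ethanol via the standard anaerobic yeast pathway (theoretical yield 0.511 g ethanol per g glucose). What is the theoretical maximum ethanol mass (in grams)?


Theoretical ethanol yield: m_EtOH = 0.511 * m_glucose
m_EtOH = 0.511 * 479.3 = 244.9223 g

244.9223 g


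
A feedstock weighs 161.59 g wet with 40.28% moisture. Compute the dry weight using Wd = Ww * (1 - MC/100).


Wd = Ww * (1 - MC/100)
= 161.59 * (1 - 40.28/100)
= 96.5015 g

96.5015 g


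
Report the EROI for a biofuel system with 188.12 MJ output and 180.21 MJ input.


EROI = E_out / E_in
= 188.12 / 180.21
= 1.0439

1.0439


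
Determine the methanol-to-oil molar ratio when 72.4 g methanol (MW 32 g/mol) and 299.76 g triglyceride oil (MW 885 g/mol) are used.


Molar ratio = n_MeOH / n_oil = (MeOH/32) / (oil/885) = (MeOH * 885) / (32 * oil)
= (72.4 * 885) / (32 * 299.76)
= 6.6797

6.6797


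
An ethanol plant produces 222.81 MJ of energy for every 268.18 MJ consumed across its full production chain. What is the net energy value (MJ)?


NEV = E_out - E_in
= 222.81 - 268.18
= -45.3700 MJ

-45.3700 MJ


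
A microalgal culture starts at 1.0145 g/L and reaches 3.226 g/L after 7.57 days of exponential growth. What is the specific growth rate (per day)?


mu = ln(X2/X1) / dt
= ln(3.226/1.0145) / 7.57
= 0.1528 per day

0.1528 per day


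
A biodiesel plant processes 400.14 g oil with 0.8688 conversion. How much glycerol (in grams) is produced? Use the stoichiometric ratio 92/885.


glycerol = oil * conv * (92/885)
= 400.14 * 0.8688 * 92 / 885
= 36.1390 g

36.1390 g


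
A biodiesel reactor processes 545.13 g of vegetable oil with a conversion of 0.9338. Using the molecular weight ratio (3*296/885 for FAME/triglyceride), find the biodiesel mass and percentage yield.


m_FAME = oil * conv * (3 * 296 / 885) = oil * conv * (888/885)
= 545.13 * 0.9338 * 888 / 885
= 510.7680 g
Y = m_FAME / oil * 100 = conv * (888/885) * 100
= 0.9338 * 888 / 885 * 100
= 93.70%

510.7680 g FAME; Y = 93.70%


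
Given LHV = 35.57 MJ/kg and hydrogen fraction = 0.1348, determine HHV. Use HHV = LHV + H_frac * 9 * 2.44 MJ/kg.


HHV = LHV + H_frac * 9 * 2.44
= 35.57 + 0.1348 * 9 * 2.44
= 38.5302 MJ/kg

38.5302 MJ/kg


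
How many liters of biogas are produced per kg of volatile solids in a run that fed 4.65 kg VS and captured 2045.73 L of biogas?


Y = V / VS
= 2045.73 / 4.65
= 439.9419 L/kg VS

439.9419 L/kg VS


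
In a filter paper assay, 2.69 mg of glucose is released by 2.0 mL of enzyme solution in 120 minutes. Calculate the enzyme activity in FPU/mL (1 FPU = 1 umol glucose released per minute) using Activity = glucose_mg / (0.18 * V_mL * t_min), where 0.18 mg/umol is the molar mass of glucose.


Activity = glucose_mg / (0.18 mg/umol * V_mL * t_min)
= 2.69 / (0.18 * 2.0 * 120)
= 0.0623 FPU/mL

0.0623 FPU/mL


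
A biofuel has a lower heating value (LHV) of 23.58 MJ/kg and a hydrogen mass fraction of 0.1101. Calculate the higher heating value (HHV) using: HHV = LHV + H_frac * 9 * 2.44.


HHV = LHV + H_frac * 9 * 2.44
= 23.58 + 0.1101 * 9 * 2.44
= 25.9978 MJ/kg

25.9978 MJ/kg


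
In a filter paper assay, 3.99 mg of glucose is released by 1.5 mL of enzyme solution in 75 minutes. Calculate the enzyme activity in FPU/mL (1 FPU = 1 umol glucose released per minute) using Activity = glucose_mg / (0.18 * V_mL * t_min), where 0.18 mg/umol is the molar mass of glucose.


Activity = glucose_mg / (0.18 mg/umol * V_mL * t_min)
= 3.99 / (0.18 * 1.5 * 75)
= 0.1970 FPU/mL

0.1970 FPU/mL


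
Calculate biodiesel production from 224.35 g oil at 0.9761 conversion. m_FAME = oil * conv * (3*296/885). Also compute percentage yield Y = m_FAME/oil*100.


m_FAME = oil * conv * (3 * 296 / 885) = oil * conv * (888/885)
= 224.35 * 0.9761 * 888 / 885
= 219.7304 g
Y = m_FAME / oil * 100 = conv * (888/885) * 100
= 0.9761 * 888 / 885 * 100
= 97.94%

219.7304 g FAME; Y = 97.94%


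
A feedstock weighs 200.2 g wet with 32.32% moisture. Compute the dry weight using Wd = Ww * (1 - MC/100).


Wd = Ww * (1 - MC/100)
= 200.2 * (1 - 32.32/100)
= 135.4954 g

135.4954 g


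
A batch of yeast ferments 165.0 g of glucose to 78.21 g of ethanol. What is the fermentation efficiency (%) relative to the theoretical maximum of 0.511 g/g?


Fermentation efficiency = (actual / (0.511 * glucose)) * 100
= (78.21 / (0.511 * 165.0)) * 100
= 92.7593%

92.7593%


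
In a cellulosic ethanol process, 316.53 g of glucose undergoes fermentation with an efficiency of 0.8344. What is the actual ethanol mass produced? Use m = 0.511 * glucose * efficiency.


Actual ethanol: m = 0.511 * 316.53 * 0.8344
m = 134.9616 g

134.9616 g


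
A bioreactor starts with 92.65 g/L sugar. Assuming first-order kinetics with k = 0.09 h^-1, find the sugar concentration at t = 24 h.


S = S0 * exp(-k * t)
S = 92.65 * exp(-0.09 * 24)
S = 10.6849 g/L

10.6849 g/L


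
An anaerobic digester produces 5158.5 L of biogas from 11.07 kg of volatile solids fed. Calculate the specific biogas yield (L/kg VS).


Y = V / VS
= 5158.5 / 11.07
= 465.9892 L/kg VS

465.9892 L/kg VS


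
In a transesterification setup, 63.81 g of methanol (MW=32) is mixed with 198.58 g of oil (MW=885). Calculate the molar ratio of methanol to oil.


Molar ratio = n_MeOH / n_oil = (MeOH/32) / (oil/885) = (MeOH * 885) / (32 * oil)
= (63.81 * 885) / (32 * 198.58)
= 8.8868

8.8868


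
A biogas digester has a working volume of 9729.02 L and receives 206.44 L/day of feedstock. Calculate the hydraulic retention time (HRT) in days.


HRT = V / Q
= 9729.02 / 206.44
= 47.1276 days

47.1276 days


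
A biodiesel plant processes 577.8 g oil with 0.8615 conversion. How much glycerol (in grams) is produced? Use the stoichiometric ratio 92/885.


glycerol = oil * conv * (92/885)
= 577.8 * 0.8615 * 92 / 885
= 51.7461 g

51.7461 g


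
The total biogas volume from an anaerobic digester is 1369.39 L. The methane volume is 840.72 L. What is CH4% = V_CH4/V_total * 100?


CH4% = V_CH4 / V_total * 100
= 840.72 / 1369.39 * 100
= 61.3938%

61.3938%


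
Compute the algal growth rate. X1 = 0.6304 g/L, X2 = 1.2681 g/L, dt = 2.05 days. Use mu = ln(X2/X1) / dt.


mu = ln(X2/X1) / dt
= ln(1.2681/0.6304) / 2.05
= 0.3409 per day

0.3409 per day


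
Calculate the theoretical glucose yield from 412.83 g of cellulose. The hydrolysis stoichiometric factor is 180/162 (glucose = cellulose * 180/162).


glucose = cellulose * 180/162
= 412.83 * 180/162
= 458.7000 g

458.7000 g


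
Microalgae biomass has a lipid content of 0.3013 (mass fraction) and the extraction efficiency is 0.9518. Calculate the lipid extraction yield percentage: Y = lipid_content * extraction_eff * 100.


Y = lipid_content * extraction_eff * 100
= 0.3013 * 0.9518 * 100
= 28.6777%

28.6777%


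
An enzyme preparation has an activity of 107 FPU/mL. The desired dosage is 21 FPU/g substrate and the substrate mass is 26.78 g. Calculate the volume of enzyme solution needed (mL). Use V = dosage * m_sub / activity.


V = dosage * m_sub / activity
V = 21 * 26.78 / 107
V = 5.2559 mL

5.2559 mL


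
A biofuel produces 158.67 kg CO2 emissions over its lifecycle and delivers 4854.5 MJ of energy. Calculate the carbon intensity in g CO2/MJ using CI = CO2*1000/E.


CI = CO2 * 1000 / E
= 158.67 * 1000 / 4854.5
= 32.6851 g CO2/MJ

32.6851 g CO2/MJ


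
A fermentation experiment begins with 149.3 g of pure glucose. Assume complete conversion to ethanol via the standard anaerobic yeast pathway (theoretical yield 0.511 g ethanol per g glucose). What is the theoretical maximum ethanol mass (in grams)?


Theoretical ethanol yield: m_EtOH = 0.511 * m_glucose
m_EtOH = 0.511 * 149.3 = 76.2923 g

76.2923 g


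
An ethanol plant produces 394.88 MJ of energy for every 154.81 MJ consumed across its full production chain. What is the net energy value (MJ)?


NEV = E_out - E_in
= 394.88 - 154.81
= 240.0700 MJ

240.0700 MJ


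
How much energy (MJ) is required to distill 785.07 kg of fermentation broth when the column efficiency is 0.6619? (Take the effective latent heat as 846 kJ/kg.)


E = m * 846 / (eta * 1000)
= 785.07 * 846 / (0.6619 * 1000)
= 1003.4283 MJ

1003.4283 MJ


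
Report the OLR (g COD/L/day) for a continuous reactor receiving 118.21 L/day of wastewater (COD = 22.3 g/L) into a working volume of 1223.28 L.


OLR = Q * S / V
= 118.21 * 22.3 / 1223.28
= 2.1549 g/L/day

2.1549 g/L/day


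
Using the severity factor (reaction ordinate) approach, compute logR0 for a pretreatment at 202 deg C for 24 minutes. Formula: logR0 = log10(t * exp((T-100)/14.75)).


logR0 = log10(t * exp((T - 100) / 14.75))
= log10(24 * exp((202 - 100) / 14.75))
= 4.3835

4.3835


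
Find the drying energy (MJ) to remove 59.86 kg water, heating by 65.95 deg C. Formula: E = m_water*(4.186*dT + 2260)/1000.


E = m_water * (4.186 * dT + 2260) / 1000
= 59.86 * (4.186 * 65.95 + 2260) / 1000
= 151.8090 MJ

151.8090 MJ


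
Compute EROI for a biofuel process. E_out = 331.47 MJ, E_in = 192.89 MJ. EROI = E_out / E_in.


EROI = E_out / E_in
= 331.47 / 192.89
= 1.7184

1.7184


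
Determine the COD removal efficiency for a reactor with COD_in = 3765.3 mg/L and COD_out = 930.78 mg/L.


eta = (COD_in - COD_out) / COD_in * 100
= (3765.3 - 930.78) / 3765.3 * 100
= 75.2801%

75.2801%


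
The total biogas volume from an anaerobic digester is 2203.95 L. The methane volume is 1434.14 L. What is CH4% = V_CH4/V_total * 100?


CH4% = V_CH4 / V_total * 100
= 1434.14 / 2203.95 * 100
= 65.0713%

65.0713%


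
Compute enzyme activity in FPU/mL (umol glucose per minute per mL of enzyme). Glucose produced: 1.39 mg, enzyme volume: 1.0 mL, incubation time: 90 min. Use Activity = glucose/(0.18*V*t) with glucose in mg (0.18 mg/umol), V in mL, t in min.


Activity = glucose_mg / (0.18 mg/umol * V_mL * t_min)
= 1.39 / (0.18 * 1.0 * 90)
= 0.0858 FPU/mL

0.0858 FPU/mL


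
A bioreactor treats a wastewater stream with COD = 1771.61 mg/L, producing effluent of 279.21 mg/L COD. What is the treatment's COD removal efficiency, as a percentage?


eta = (COD_in - COD_out) / COD_in * 100
= (1771.61 - 279.21) / 1771.61 * 100
= 84.2398%

84.2398%


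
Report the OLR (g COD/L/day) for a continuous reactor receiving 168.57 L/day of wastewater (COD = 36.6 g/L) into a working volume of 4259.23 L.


OLR = Q * S / V
= 168.57 * 36.6 / 4259.23
= 1.4485 g/L/day

1.4485 g/L/day


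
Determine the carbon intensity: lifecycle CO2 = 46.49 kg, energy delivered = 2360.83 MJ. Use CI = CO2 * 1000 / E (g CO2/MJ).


CI = CO2 * 1000 / E
= 46.49 * 1000 / 2360.83
= 19.6922 g CO2/MJ

19.6922 g CO2/MJ


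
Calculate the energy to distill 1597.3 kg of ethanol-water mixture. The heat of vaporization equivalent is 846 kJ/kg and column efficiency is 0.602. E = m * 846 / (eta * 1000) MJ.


E = m * 846 / (eta * 1000)
= 1597.3 * 846 / (0.602 * 1000)
= 2244.7106 MJ

2244.7106 MJ


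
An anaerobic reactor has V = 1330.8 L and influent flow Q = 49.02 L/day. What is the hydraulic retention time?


HRT = V / Q
= 1330.8 / 49.02
= 27.1481 days

27.1481 days


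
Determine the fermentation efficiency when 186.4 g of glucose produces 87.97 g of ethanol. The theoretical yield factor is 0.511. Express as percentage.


Fermentation efficiency = (actual / (0.511 * glucose)) * 100
= (87.97 / (0.511 * 186.4)) * 100
= 92.3566%

92.3566%


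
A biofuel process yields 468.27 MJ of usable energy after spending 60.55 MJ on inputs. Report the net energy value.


NEV = E_out - E_in
= 468.27 - 60.55
= 407.7200 MJ

407.7200 MJ


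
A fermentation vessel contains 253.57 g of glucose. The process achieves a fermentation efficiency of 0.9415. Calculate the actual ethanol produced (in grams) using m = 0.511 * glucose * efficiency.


Actual ethanol: m = 0.511 * 253.57 * 0.9415
m = 121.9942 g

121.9942 g


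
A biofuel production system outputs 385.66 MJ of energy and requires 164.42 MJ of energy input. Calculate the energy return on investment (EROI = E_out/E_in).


EROI = E_out / E_in
= 385.66 / 164.42
= 2.3456

2.3456


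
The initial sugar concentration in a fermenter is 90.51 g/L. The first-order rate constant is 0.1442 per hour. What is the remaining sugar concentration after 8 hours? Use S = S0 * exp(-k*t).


S = S0 * exp(-k * t)
S = 90.51 * exp(-0.1442 * 8)
S = 28.5558 g/L

28.5558 g/L


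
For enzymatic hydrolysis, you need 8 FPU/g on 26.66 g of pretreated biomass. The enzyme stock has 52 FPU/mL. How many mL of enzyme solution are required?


V = dosage * m_sub / activity
V = 8 * 26.66 / 52
V = 4.1015 mL

4.1015 mL


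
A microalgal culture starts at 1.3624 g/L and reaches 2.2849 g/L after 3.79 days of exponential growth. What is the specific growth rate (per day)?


mu = ln(X2/X1) / dt
= ln(2.2849/1.3624) / 3.79
= 0.1364 per day

0.1364 per day


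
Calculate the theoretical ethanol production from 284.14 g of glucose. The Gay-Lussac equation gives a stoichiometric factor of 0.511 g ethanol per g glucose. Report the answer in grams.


Theoretical ethanol yield: m_EtOH = 0.511 * m_glucose
m_EtOH = 0.511 * 284.14 = 145.1955 g

145.1955 g


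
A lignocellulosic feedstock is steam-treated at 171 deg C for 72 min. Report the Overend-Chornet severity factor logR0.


logR0 = log10(t * exp((T - 100) / 14.75))
= log10(72 * exp((171 - 100) / 14.75))
= 3.9478

3.9478


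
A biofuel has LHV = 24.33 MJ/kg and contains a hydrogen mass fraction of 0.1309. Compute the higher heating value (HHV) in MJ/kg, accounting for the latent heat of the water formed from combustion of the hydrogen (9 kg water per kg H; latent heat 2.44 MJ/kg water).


HHV = LHV + H_frac * 9 * 2.44
= 24.33 + 0.1309 * 9 * 2.44
= 27.2046 MJ/kg

27.2046 MJ/kg


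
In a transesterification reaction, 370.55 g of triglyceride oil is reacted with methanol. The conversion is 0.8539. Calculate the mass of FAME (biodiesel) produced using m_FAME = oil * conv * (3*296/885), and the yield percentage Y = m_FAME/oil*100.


m_FAME = oil * conv * (3 * 296 / 885) = oil * conv * (888/885)
= 370.55 * 0.8539 * 888 / 885
= 317.4852 g
Y = m_FAME / oil * 100 = conv * (888/885) * 100
= 0.8539 * 888 / 885 * 100
= 85.68%

317.4852 g FAME; Y = 85.68%


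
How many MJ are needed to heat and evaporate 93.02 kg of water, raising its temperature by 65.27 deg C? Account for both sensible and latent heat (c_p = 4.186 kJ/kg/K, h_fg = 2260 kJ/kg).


E = m_water * (4.186 * dT + 2260) / 1000
= 93.02 * (4.186 * 65.27 + 2260) / 1000
= 235.6401 MJ

235.6401 MJ


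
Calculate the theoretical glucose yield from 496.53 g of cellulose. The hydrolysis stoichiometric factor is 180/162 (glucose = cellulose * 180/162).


glucose = cellulose * 180/162
= 496.53 * 180/162
= 551.7000 g

551.7000 g


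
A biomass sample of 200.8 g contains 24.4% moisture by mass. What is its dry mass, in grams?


Wd = Ww * (1 - MC/100)
= 200.8 * (1 - 24.4/100)
= 151.8048 g

151.8048 g


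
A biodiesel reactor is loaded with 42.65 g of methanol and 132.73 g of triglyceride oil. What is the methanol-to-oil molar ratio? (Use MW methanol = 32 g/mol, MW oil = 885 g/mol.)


Molar ratio = n_MeOH / n_oil = (MeOH/32) / (oil/885) = (MeOH * 885) / (32 * oil)
= (42.65 * 885) / (32 * 132.73)
= 8.8868

8.8868


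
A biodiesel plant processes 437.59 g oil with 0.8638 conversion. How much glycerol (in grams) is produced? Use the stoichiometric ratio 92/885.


glycerol = oil * conv * (92/885)
= 437.59 * 0.8638 * 92 / 885
= 39.2939 g

39.2939 g


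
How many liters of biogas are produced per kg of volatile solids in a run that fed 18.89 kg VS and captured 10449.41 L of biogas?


Y = V / VS
= 10449.41 / 18.89
= 553.1715 L/kg VS

553.1715 L/kg VS


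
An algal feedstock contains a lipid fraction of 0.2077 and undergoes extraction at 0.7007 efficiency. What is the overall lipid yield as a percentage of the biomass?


Y = lipid_content * extraction_eff * 100
= 0.2077 * 0.7007 * 100
= 14.5535%

14.5535%


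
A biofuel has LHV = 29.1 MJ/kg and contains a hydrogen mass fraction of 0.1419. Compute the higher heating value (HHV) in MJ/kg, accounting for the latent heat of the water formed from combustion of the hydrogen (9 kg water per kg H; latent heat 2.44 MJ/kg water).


HHV = LHV + H_frac * 9 * 2.44
= 29.1 + 0.1419 * 9 * 2.44
= 32.2161 MJ/kg

32.2161 MJ/kg


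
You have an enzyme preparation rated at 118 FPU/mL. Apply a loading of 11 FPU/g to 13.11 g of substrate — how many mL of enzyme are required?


V = dosage * m_sub / activity
V = 11 * 13.11 / 118
V = 1.2221 mL

1.2221 mL


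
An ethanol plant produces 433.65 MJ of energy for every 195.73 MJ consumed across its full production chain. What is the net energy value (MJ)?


NEV = E_out - E_in
= 433.65 - 195.73
= 237.9200 MJ

237.9200 MJ


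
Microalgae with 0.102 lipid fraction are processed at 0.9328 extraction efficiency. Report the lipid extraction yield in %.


Y = lipid_content * extraction_eff * 100
= 0.102 * 0.9328 * 100
= 9.5146%

9.5146%


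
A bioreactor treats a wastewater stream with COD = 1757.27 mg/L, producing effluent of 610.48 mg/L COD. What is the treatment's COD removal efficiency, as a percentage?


eta = (COD_in - COD_out) / COD_in * 100
= (1757.27 - 610.48) / 1757.27 * 100
= 65.2597%

65.2597%


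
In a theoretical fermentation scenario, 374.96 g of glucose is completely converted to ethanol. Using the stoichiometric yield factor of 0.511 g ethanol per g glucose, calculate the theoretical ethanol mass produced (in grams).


Theoretical ethanol yield: m_EtOH = 0.511 * m_glucose
m_EtOH = 0.511 * 374.96 = 191.6046 g

191.6046 g


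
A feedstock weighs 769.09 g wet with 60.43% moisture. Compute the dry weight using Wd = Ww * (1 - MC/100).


Wd = Ww * (1 - MC/100)
= 769.09 * (1 - 60.43/100)
= 304.3289 g

304.3289 g


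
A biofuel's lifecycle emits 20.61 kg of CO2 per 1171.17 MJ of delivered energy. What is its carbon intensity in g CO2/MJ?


CI = CO2 * 1000 / E
= 20.61 * 1000 / 1171.17
= 17.5978 g CO2/MJ

17.5978 g CO2/MJ


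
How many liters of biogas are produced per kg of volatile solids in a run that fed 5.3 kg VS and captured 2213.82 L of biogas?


Y = V / VS
= 2213.82 / 5.3
= 417.7019 L/kg VS

417.7019 L/kg VS


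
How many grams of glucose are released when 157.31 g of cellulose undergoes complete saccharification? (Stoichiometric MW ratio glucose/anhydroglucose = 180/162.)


glucose = cellulose * 180/162
= 157.31 * 180/162
= 174.7889 g

174.7889 g


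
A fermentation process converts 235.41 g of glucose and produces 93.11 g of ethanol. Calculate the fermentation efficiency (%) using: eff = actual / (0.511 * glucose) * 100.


Fermentation efficiency = (actual / (0.511 * glucose)) * 100
= (93.11 / (0.511 * 235.41)) * 100
= 77.4017%

77.4017%


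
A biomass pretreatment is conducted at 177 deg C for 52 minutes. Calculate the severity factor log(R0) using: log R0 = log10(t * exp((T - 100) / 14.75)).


logR0 = log10(t * exp((T - 100) / 14.75))
= log10(52 * exp((177 - 100) / 14.75))
= 3.9832

3.9832


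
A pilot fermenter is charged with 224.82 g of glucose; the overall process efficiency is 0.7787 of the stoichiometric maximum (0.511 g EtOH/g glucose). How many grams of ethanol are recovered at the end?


Actual ethanol: m = 0.511 * 224.82 * 0.7787
m = 89.4594 g

89.4594 g


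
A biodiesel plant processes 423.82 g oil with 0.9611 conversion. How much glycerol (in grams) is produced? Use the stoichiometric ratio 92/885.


glycerol = oil * conv * (92/885)
= 423.82 * 0.9611 * 92 / 885
= 42.3443 g

42.3443 g


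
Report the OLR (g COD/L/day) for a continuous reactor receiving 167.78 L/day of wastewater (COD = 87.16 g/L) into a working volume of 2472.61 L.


OLR = Q * S / V
= 167.78 * 87.16 / 2472.61
= 5.9143 g/L/day

5.9143 g/L/day


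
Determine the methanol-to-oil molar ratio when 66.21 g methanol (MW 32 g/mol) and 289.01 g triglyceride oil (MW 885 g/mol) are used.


Molar ratio = n_MeOH / n_oil = (MeOH/32) / (oil/885) = (MeOH * 885) / (32 * oil)
= (66.21 * 885) / (32 * 289.01)
= 6.3358

6.3358


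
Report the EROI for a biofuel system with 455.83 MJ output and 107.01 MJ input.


EROI = E_out / E_in
= 455.83 / 107.01
= 4.2597

4.2597


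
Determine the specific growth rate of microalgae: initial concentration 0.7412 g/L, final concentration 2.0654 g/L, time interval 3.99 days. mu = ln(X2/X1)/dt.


mu = ln(X2/X1) / dt
= ln(2.0654/0.7412) / 3.99
= 0.2568 per day

0.2568 per day


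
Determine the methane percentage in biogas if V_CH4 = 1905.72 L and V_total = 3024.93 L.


CH4% = V_CH4 / V_total * 100
= 1905.72 / 3024.93 * 100
= 63.0005%

63.0005%


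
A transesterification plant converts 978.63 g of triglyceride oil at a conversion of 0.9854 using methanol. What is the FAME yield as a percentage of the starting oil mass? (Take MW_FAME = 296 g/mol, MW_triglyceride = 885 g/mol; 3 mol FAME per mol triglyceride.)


m_FAME = oil * conv * (3 * 296 / 885) = oil * conv * (888/885)
= 978.63 * 0.9854 * 888 / 885
= 967.6110 g
Y = m_FAME / oil * 100 = conv * (888/885) * 100
= 0.9854 * 888 / 885 * 100
= 98.87%

98.87%


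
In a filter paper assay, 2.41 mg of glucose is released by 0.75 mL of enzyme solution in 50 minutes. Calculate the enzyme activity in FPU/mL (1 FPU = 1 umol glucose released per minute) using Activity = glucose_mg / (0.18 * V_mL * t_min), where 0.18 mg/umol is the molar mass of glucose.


Activity = glucose_mg / (0.18 mg/umol * V_mL * t_min)
= 2.41 / (0.18 * 0.75 * 50)
= 0.3570 FPU/mL

0.3570 FPU/mL


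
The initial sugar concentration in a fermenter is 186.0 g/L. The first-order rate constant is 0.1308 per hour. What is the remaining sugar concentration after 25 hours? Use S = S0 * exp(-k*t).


S = S0 * exp(-k * t)
S = 186.0 * exp(-0.1308 * 25)
S = 7.0692 g/L

7.0692 g/L


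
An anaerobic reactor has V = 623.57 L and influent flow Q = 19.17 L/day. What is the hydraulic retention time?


HRT = V / Q
= 623.57 / 19.17
= 32.5284 days

32.5284 days


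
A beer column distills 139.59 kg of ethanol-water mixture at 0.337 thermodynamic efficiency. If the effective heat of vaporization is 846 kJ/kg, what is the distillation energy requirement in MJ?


E = m * 846 / (eta * 1000)
= 139.59 * 846 / (0.337 * 1000)
= 350.4247 MJ

350.4247 MJ


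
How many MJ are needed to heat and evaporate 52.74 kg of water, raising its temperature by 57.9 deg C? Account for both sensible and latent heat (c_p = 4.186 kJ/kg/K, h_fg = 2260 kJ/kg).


E = m_water * (4.186 * dT + 2260) / 1000
= 52.74 * (4.186 * 57.9 + 2260) / 1000
= 131.9750 MJ

131.9750 MJ


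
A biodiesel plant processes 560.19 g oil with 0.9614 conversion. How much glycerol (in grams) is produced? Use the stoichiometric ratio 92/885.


glycerol = oil * conv * (92/885)
= 560.19 * 0.9614 * 92 / 885
= 55.9866 g

55.9866 g


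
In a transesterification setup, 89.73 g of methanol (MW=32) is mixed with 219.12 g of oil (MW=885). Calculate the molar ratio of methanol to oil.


Molar ratio = n_MeOH / n_oil = (MeOH/32) / (oil/885) = (MeOH * 885) / (32 * oil)
= (89.73 * 885) / (32 * 219.12)
= 11.3253

11.3253


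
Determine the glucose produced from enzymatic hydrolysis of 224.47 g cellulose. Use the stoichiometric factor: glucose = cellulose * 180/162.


glucose = cellulose * 180/162
= 224.47 * 180/162
= 249.4111 g

249.4111 g


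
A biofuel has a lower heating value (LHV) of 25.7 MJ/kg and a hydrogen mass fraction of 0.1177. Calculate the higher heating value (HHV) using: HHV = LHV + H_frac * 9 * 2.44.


HHV = LHV + H_frac * 9 * 2.44
= 25.7 + 0.1177 * 9 * 2.44
= 28.2847 MJ/kg

28.2847 MJ/kg


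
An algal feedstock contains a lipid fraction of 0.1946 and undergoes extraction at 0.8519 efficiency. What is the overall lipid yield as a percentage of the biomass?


Y = lipid_content * extraction_eff * 100
= 0.1946 * 0.8519 * 100
= 16.5780%

16.5780%


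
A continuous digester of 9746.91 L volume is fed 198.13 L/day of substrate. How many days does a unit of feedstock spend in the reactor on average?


HRT = V / Q
= 9746.91 / 198.13
= 49.1945 days

49.1945 days


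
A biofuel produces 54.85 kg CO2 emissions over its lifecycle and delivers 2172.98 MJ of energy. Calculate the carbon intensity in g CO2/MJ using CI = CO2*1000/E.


CI = CO2 * 1000 / E
= 54.85 * 1000 / 2172.98
= 25.2418 g CO2/MJ

25.2418 g CO2/MJ


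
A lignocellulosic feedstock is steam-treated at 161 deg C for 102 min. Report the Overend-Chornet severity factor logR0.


logR0 = log10(t * exp((T - 100) / 14.75))
= log10(102 * exp((161 - 100) / 14.75))
= 3.8047

3.8047


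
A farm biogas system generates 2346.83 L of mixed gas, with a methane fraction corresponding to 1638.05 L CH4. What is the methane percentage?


CH4% = V_CH4 / V_total * 100
= 1638.05 / 2346.83 * 100
= 69.7984%

69.7984%


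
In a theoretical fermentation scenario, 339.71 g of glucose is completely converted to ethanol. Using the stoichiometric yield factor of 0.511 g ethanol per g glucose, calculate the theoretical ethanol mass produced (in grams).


Theoretical ethanol yield: m_EtOH = 0.511 * m_glucose
m_EtOH = 0.511 * 339.71 = 173.5918 g

173.5918 g


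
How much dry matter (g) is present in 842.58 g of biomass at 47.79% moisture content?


Wd = Ww * (1 - MC/100)
= 842.58 * (1 - 47.79/100)
= 439.9110 g

439.9110 g


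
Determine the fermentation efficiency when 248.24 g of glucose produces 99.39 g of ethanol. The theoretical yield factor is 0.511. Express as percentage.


Fermentation efficiency = (actual / (0.511 * glucose)) * 100
= (99.39 / (0.511 * 248.24)) * 100
= 78.3520%

78.3520%


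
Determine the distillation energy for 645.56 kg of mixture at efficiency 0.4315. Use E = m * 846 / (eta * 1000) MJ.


E = m * 846 / (eta * 1000)
= 645.56 * 846 / (0.4315 * 1000)
= 1265.6866 MJ

1265.6866 MJ


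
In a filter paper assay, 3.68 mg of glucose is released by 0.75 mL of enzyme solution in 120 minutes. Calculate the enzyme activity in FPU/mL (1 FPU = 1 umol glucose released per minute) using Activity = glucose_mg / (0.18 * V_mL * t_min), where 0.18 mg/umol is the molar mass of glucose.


Activity = glucose_mg / (0.18 mg/umol * V_mL * t_min)
= 3.68 / (0.18 * 0.75 * 120)
= 0.2272 FPU/mL

0.2272 FPU/mL


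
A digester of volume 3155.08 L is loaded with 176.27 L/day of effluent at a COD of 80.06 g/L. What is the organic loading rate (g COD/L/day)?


OLR = Q * S / V
= 176.27 * 80.06 / 3155.08
= 4.4728 g/L/day

4.4728 g/L/day


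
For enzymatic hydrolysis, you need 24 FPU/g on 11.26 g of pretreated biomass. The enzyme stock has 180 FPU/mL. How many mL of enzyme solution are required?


V = dosage * m_sub / activity
V = 24 * 11.26 / 180
V = 1.5013 mL

1.5013 mL


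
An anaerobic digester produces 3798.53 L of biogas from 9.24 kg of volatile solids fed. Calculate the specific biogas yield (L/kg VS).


Y = V / VS
= 3798.53 / 9.24
= 411.0963 L/kg VS

411.0963 L/kg VS


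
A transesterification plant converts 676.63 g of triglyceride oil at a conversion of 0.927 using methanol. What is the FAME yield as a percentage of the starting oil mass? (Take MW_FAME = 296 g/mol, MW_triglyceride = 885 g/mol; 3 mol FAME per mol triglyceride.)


m_FAME = oil * conv * (3 * 296 / 885) = oil * conv * (888/885)
= 676.63 * 0.927 * 888 / 885
= 629.3622 g
Y = m_FAME / oil * 100 = conv * (888/885) * 100
= 0.927 * 888 / 885 * 100
= 93.01%

93.01%


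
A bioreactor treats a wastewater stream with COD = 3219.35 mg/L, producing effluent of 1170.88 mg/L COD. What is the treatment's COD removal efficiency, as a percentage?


eta = (COD_in - COD_out) / COD_in * 100
= (3219.35 - 1170.88) / 3219.35 * 100
= 63.6299%

63.6299%


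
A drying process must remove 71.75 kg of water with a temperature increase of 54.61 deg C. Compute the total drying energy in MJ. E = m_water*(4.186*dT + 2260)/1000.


E = m_water * (4.186 * dT + 2260) / 1000
= 71.75 * (4.186 * 54.61 + 2260) / 1000
= 178.5569 MJ

178.5569 MJ


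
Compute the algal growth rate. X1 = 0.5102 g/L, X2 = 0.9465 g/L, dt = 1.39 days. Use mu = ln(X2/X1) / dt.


mu = ln(X2/X1) / dt
= ln(0.9465/0.5102) / 1.39
= 0.4446 per day

0.4446 per day


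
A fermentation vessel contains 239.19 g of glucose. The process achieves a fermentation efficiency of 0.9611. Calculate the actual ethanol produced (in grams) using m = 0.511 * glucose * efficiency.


Actual ethanol: m = 0.511 * 239.19 * 0.9611
m = 117.4715 g

117.4715 g


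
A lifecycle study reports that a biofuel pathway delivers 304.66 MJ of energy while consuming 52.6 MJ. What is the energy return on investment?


EROI = E_out / E_in
= 304.66 / 52.6
= 5.7920

5.7920


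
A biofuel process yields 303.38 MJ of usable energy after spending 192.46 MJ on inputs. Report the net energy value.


NEV = E_out - E_in
= 303.38 - 192.46
= 110.9200 MJ

110.9200 MJ


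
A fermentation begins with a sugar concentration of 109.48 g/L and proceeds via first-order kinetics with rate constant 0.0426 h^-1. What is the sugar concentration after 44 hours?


S = S0 * exp(-k * t)
S = 109.48 * exp(-0.0426 * 44)
S = 16.7994 g/L

16.7994 g/L


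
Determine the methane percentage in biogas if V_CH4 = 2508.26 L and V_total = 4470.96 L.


CH4% = V_CH4 / V_total * 100
= 2508.26 / 4470.96 * 100
= 56.1012%

56.1012%


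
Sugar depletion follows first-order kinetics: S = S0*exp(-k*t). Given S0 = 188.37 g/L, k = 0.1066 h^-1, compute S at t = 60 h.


S = S0 * exp(-k * t)
S = 188.37 * exp(-0.1066 * 60)
S = 0.3142 g/L

0.3142 g/L


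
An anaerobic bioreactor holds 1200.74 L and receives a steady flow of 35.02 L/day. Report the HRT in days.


HRT = V / Q
= 1200.74 / 35.02
= 34.2873 days

34.2873 days


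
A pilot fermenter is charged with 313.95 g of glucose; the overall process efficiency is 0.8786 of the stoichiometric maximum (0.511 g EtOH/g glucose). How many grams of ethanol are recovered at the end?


Actual ethanol: m = 0.511 * 313.95 * 0.8786
m = 140.9524 g

140.9524 g


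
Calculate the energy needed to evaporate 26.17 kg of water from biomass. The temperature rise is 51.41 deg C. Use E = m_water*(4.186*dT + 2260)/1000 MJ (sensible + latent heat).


E = m_water * (4.186 * dT + 2260) / 1000
= 26.17 * (4.186 * 51.41 + 2260) / 1000
= 64.7760 MJ

64.7760 MJ


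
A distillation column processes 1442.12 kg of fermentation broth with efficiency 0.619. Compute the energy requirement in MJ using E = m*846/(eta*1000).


E = m * 846 / (eta * 1000)
= 1442.12 * 846 / (0.619 * 1000)
= 1970.9750 MJ

1970.9750 MJ


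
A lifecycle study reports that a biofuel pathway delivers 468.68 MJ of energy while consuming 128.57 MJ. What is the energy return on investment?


EROI = E_out / E_in
= 468.68 / 128.57
= 3.6453

3.6453


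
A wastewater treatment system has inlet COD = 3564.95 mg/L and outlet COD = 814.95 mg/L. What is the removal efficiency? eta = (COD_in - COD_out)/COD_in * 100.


eta = (COD_in - COD_out) / COD_in * 100
= (3564.95 - 814.95) / 3564.95 * 100
= 77.1399%

77.1399%


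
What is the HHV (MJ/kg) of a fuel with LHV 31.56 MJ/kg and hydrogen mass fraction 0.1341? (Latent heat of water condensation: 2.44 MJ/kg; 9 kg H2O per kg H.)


HHV = LHV + H_frac * 9 * 2.44
= 31.56 + 0.1341 * 9 * 2.44
= 34.5048 MJ/kg

34.5048 MJ/kg


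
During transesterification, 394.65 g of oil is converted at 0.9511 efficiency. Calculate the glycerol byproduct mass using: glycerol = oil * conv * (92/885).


glycerol = oil * conv * (92/885)
= 394.65 * 0.9511 * 92 / 885
= 39.0196 g

39.0196 g


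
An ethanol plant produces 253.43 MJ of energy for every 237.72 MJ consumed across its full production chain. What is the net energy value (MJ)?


NEV = E_out - E_in
= 253.43 - 237.72
= 15.7100 MJ

15.7100 MJ


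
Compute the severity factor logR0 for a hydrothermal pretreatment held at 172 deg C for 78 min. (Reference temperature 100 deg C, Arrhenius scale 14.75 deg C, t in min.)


logR0 = log10(t * exp((T - 100) / 14.75))
= log10(78 * exp((172 - 100) / 14.75))
= 4.0120

4.0120


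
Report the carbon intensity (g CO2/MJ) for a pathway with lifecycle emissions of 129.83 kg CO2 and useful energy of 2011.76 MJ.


CI = CO2 * 1000 / E
= 129.83 * 1000 / 2011.76
= 64.5355 g CO2/MJ

64.5355 g CO2/MJ


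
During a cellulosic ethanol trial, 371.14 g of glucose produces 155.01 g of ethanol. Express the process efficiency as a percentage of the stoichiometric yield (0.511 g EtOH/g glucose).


Fermentation efficiency = (actual / (0.511 * glucose)) * 100
= (155.01 / (0.511 * 371.14)) * 100
= 81.7337%

81.7337%


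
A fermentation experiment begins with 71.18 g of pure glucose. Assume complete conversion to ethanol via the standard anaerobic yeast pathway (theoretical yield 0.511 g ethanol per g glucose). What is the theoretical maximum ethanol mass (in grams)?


Theoretical ethanol yield: m_EtOH = 0.511 * m_glucose
m_EtOH = 0.511 * 71.18 = 36.3730 g

36.3730 g


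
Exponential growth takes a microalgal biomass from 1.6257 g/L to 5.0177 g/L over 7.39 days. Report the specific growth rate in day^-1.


mu = ln(X2/X1) / dt
= ln(5.0177/1.6257) / 7.39
= 0.1525 per day

0.1525 per day


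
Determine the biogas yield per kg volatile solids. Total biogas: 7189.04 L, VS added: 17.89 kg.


Y = V / VS
= 7189.04 / 17.89
= 401.8468 L/kg VS

401.8468 L/kg VS


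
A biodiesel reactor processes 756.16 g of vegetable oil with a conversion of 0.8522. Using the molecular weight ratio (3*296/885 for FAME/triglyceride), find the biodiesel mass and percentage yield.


m_FAME = oil * conv * (3 * 296 / 885) = oil * conv * (888/885)
= 756.16 * 0.8522 * 888 / 885
= 646.5840 g
Y = m_FAME / oil * 100 = conv * (888/885) * 100
= 0.8522 * 888 / 885 * 100
= 85.51%

646.5840 g FAME; Y = 85.51%


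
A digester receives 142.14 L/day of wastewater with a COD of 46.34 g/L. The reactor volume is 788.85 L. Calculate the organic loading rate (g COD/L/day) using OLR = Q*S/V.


OLR = Q * S / V
= 142.14 * 46.34 / 788.85
= 8.3498 g/L/day

8.3498 g/L/day


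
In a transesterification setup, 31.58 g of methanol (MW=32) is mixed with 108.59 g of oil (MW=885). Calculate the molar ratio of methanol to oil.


Molar ratio = n_MeOH / n_oil = (MeOH/32) / (oil/885) = (MeOH * 885) / (32 * oil)
= (31.58 * 885) / (32 * 108.59)
= 8.0430

8.0430


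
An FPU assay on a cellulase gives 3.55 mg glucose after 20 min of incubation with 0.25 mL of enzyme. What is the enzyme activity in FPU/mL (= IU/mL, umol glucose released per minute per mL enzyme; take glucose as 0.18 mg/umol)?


Activity = glucose_mg / (0.18 mg/umol * V_mL * t_min)
= 3.55 / (0.18 * 0.25 * 20)
= 3.9444 FPU/mL

3.9444 FPU/mL


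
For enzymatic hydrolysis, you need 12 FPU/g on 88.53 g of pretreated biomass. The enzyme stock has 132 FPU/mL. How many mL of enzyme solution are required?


V = dosage * m_sub / activity
V = 12 * 88.53 / 132
V = 8.0482 mL

8.0482 mL


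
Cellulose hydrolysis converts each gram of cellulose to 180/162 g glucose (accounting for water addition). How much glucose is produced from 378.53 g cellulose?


glucose = cellulose * 180/162
= 378.53 * 180/162
= 420.5889 g

420.5889 g


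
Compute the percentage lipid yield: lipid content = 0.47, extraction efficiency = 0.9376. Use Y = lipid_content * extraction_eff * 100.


Y = lipid_content * extraction_eff * 100
= 0.47 * 0.9376 * 100
= 44.0672%

44.0672%


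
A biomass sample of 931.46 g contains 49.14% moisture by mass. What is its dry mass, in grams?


Wd = Ww * (1 - MC/100)
= 931.46 * (1 - 49.14/100)
= 473.7406 g

473.7406 g


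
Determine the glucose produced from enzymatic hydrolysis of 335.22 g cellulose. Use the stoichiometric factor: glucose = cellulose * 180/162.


glucose = cellulose * 180/162
= 335.22 * 180/162
= 372.4667 g

372.4667 g


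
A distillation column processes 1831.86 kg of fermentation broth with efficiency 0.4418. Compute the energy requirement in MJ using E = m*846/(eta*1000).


E = m * 846 / (eta * 1000)
= 1831.86 * 846 / (0.4418 * 1000)
= 3507.8170 MJ

3507.8170 MJ


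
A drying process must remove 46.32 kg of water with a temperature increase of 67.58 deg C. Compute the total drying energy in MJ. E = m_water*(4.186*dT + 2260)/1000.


E = m_water * (4.186 * dT + 2260) / 1000
= 46.32 * (4.186 * 67.58 + 2260) / 1000
= 117.7867 MJ

117.7867 MJ


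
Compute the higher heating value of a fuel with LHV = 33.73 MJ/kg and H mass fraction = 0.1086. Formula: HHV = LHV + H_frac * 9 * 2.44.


HHV = LHV + H_frac * 9 * 2.44
= 33.73 + 0.1086 * 9 * 2.44
= 36.1149 MJ/kg

36.1149 MJ/kg


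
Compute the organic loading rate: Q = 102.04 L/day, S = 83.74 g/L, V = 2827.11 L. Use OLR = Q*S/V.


OLR = Q * S / V
= 102.04 * 83.74 / 2827.11
= 3.0225 g/L/day

3.0225 g/L/day


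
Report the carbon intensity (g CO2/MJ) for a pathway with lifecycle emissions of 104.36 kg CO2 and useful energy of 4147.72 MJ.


CI = CO2 * 1000 / E
= 104.36 * 1000 / 4147.72
= 25.1608 g CO2/MJ

25.1608 g CO2/MJ
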